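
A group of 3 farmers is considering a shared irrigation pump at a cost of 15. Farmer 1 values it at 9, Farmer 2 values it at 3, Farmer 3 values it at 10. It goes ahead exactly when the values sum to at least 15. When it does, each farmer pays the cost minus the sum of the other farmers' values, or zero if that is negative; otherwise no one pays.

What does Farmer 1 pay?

Total value 22 ≥ cost 15, so the project is built.
The other farmers' values sum to 13.
Cost minus that sum is 15 - 13 = 2.

2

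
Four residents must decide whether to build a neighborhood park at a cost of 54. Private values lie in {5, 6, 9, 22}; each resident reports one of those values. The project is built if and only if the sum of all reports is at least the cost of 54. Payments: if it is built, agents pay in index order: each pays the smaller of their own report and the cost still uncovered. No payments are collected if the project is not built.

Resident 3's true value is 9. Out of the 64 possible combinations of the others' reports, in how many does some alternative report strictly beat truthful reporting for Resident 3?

10

Others report (5, 22, 22): truth gives 0; report 5 gives 4 > 0. Violating.
Others report (6, 22, 22): truth gives 0; report 5 gives 4 > 0. Violating.
Others report (9, 22, 22): truth gives 0; report 5 gives 4 > 0. Violating.
Others report (22, 5, 22): truth gives 0; report 5 gives 4 > 0. Violating.
Others report (5, 5, 5): truth gives 0; no alternative beats it.
Others report (5, 5, 6): truth gives 0; no alternative beats it.
(Checking all 64 profiles: 10 have a profitable deviation, 54 do not.)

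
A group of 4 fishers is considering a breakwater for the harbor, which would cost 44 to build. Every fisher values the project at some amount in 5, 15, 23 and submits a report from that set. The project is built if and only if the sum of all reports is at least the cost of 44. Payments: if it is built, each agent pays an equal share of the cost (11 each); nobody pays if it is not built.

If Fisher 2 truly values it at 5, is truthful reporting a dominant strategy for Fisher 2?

Check each profile of the others' reports and compare truth against every alternative report.
Others report (5, 5, 23): truth gives 0, best alternative gives -6.
Others report (5, 15, 15): truth gives 0, best alternative gives -6.
Others report (5, 23, 5): truth gives 0, best alternative gives -6.
Others report (15, 5, 15): truth gives 0, best alternative gives -6.
Others report (15, 15, 5): truth gives 0, best alternative gives -6.
Others report (23, 5, 5): truth gives 0, best alternative gives -6.
(Remaining 21 profiles checked similarly; truth is weakly best in each.)
In every case the truthful report is at least as good as any alternative, so it is a dominant strategy.

Yes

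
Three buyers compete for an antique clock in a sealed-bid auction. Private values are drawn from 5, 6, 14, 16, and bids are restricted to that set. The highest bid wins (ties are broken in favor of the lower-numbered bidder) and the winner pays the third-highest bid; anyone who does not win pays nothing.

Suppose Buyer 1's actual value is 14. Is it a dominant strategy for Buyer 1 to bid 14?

No

Consider the case where Buyer 2 bids 5 and Buyer 3 bids 16.
Truthful bid 14: loses, pays 0, utility 0.
Bid 16 instead: wins, pays 5, utility 14 - 5 = 9.
Since 9 > 0, bidding 16 is strictly better here, so truthful bidding is not dominant.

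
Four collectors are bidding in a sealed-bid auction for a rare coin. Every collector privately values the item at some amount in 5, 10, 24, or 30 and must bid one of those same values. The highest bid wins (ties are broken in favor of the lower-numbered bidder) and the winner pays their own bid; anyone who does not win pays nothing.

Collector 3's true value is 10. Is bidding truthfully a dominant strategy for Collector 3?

Yes

Check each profile of the others' bids and compare truth against every alternative bid.
Others bid (5, 5, 5): truth gives 0, best alternative gives 0.
Others bid (5, 5, 10): truth gives 0, best alternative gives 0.
Others bid (5, 5, 24): truth gives 0, best alternative gives 0.
Others bid (5, 5, 30): truth gives 0, best alternative gives 0.
Others bid (5, 10, 5): truth gives 0, best alternative gives 0.
Others bid (5, 10, 10): truth gives 0, best alternative gives 0.
(Remaining 58 profiles checked similarly; truth is weakly best in each.)
In every case the truthful bid is at least as good as any alternative, so it is a dominant strategy.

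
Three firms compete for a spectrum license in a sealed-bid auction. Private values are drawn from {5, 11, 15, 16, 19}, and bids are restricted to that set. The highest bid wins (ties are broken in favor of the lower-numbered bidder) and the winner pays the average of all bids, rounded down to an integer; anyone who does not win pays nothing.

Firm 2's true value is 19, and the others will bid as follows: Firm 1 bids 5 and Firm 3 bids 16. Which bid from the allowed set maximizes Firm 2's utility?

16

Bid 5: loses, pays 0, utility 0.
Bid 11: loses, pays 0, utility 0.
Bid 15: loses, pays 0, utility 0.
Bid 16: wins, pays 12, utility 19 - 12 = 7.
Bid 19: wins, pays 13, utility 19 - 13 = 6.
The best choice is 16 with utility 7.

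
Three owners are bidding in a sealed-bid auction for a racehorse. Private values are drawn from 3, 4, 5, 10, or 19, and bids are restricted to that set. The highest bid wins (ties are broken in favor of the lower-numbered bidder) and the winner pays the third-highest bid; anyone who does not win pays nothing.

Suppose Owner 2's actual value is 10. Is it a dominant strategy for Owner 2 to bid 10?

No

Consider the case where Owner 1 bids 3 and Owner 3 bids 19.
Truthful bid 10: loses, pays 0, utility 0.
Bid 19 instead: wins, pays 3, utility 10 - 3 = 7.
Since 7 > 0, bidding 19 is strictly better here, so truthful bidding is not dominant.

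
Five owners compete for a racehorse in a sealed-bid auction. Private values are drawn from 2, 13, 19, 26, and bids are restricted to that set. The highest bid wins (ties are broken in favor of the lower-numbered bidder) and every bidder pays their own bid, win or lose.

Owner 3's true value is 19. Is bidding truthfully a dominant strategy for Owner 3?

No

Consider the case where Owner 1 bids 2, Owner 2 bids 2, Owner 4 bids 2 and Owner 5 bids 2.
Truthful bid 19: wins, pays 19, utility 19 - 19 = 0.
Bid 13 instead: wins, pays 13, utility 19 - 13 = 6.
Since 6 > 0, bidding 13 is strictly better here, so truthful bidding is not dominant.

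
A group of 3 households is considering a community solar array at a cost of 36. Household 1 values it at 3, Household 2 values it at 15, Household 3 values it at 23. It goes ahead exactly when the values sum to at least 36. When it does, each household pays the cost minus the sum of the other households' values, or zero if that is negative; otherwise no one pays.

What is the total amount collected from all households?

28

Total value 41 ≥ cost 36, so it is built.
Household 1: others sum to 38; max(0, 36 - 38) = 0.
Household 2: others sum to 26; max(0, 36 - 26) = 10.
Household 3: others sum to 18; max(0, 36 - 18) = 18.
Total collected = 0 + 10 + 18 = 28.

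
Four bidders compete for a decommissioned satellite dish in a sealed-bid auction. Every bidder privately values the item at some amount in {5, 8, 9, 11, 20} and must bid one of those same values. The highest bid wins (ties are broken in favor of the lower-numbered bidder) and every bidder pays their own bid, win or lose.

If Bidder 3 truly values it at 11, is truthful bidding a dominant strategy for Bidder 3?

No

Consider the case where Bidder 1 bids 5, Bidder 2 bids 5 and Bidder 4 bids 5.
Truthful bid 11: wins, pays 11, utility 11 - 11 = 0.
Bid 8 instead: wins, pays 8, utility 11 - 8 = 3.
Since 3 > 0, bidding 8 is strictly better here, so truthful bidding is not dominant.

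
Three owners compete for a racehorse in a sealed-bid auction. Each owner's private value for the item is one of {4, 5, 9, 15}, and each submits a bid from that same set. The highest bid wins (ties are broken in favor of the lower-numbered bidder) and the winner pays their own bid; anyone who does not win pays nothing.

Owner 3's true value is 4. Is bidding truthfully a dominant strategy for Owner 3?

Check each profile of the others' bids and compare truth against every alternative bid.
Others bid (4, 4): truth gives 0, best alternative gives -1.
Others bid (4, 5): truth gives 0, best alternative gives 0.
Others bid (4, 9): truth gives 0, best alternative gives 0.
Others bid (4, 15): truth gives 0, best alternative gives 0.
Others bid (5, 4): truth gives 0, best alternative gives 0.
Others bid (5, 5): truth gives 0, best alternative gives 0.
(Remaining 10 profiles checked similarly; truth is weakly best in each.)
In every case the truthful bid is at least as good as any alternative, so it is a dominant strategy.

Yes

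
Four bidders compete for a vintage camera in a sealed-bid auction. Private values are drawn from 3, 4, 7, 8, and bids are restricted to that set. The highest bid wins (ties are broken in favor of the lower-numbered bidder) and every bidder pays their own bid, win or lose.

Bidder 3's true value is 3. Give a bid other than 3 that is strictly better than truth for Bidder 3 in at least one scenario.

Suppose Bidder 1 bids 3, Bidder 2 bids 3 and Bidder 4 bids 3.
Bid 3: loses but pays 3, utility -3.
Bid 4: wins, pays 4, utility 3 - 4 = -1.
So bidding 4 beats truth here (-1 > -3).

4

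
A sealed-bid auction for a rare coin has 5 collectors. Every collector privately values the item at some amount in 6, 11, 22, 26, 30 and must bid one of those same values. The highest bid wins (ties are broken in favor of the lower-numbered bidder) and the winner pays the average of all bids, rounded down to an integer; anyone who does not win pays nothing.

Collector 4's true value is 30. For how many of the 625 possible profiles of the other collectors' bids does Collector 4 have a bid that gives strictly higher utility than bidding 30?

Others bid (6, 6, 6, 6): truth gives 20; bid 11 gives 23 > 20. Violating.
Others bid (6, 6, 6, 11): truth gives 19; bid 11 gives 22 > 19. Violating.
Others bid (6, 6, 6, 22): truth gives 16; bid 22 gives 18 > 16. Violating.
Others bid (6, 6, 11, 6): truth gives 19; bid 22 gives 20 > 19. Violating.
Others bid (6, 6, 6, 26): truth gives 16; no alternative beats it.
Others bid (6, 6, 6, 30): truth gives 15; no alternative beats it.
(Checking all 625 profiles: 100 have a profitable deviation, 525 do not.)

100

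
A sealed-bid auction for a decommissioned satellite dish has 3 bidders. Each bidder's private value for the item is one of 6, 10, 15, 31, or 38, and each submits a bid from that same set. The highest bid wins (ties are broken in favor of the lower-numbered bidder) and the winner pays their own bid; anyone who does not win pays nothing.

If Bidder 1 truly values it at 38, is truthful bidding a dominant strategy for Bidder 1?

Consider the case where Bidder 2 bids 6 and Bidder 3 bids 6.
Truthful bid 38: wins, pays 38, utility 38 - 38 = 0.
Bid 6 instead: wins, pays 6, utility 38 - 6 = 32.
Since 32 > 0, bidding 6 is strictly better here, so truthful bidding is not dominant.

No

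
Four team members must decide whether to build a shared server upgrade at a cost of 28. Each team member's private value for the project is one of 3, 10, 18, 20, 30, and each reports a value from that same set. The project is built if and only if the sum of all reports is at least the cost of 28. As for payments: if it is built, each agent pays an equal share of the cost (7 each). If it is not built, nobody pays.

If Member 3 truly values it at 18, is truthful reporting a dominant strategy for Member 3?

Consider the case where Member 1 reports 3, Member 2 reports 3 and Member 4 reports 3.
Truthful report 18: project not built, utility 0.
Report 20 instead: project built, pays 7, utility 18 - 7 = 11.
Since 11 > 0, reporting 20 is strictly better here, so truthful reporting is not dominant.

No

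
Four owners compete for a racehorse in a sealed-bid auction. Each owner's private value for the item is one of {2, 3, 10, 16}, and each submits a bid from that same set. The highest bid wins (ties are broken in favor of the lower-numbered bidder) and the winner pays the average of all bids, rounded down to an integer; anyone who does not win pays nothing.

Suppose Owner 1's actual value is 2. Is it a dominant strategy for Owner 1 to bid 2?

Check each profile of the others' bids and compare truth against every alternative bid.
Others bid (3, 3, 3): truth gives 0, best alternative gives -1.
Others bid (2, 2, 2): truth gives 0, best alternative gives 0.
Others bid (2, 2, 3): truth gives 0, best alternative gives 0.
Others bid (2, 2, 10): truth gives 0, best alternative gives 0.
Others bid (2, 2, 16): truth gives 0, best alternative gives 0.
Others bid (2, 3, 2): truth gives 0, best alternative gives 0.
(Remaining 58 profiles checked similarly; truth is weakly best in each.)
In every case the truthful bid is at least as good as any alternative, so it is a dominant strategy.

Yes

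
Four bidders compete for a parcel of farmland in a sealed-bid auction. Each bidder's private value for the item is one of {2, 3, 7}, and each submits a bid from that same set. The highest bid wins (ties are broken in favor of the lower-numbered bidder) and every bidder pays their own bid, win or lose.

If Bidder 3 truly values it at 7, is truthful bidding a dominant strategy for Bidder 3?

Consider the case where Bidder 1 bids 2, Bidder 2 bids 2 and Bidder 4 bids 2.
Truthful bid 7: wins, pays 7, utility 7 - 7 = 0.
Bid 3 instead: wins, pays 3, utility 7 - 3 = 4.
Since 4 > 0, bidding 3 is strictly better here, so truthful bidding is not dominant.

No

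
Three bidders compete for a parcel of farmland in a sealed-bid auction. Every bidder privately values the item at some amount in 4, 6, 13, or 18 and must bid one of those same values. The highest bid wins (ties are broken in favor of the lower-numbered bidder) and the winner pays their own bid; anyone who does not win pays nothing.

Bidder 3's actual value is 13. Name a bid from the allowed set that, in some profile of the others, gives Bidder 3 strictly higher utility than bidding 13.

Suppose Bidder 1 bids 4 and Bidder 2 bids 4.
Bid 13: wins, pays 13, utility 13 - 13 = 0.
Bid 6: wins, pays 6, utility 13 - 6 = 7.
So bidding 6 beats truth here (7 > 0).

6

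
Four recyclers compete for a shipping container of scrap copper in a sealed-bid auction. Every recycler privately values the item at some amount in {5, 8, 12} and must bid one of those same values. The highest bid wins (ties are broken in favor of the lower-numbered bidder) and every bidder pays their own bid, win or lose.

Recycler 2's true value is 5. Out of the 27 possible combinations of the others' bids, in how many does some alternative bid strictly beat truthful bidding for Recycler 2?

4

Others bid (5, 5, 5): truth gives -5; bid 8 gives -3 > -5. Violating.
Others bid (5, 5, 8): truth gives -5; bid 8 gives -3 > -5. Violating.
Others bid (5, 8, 5): truth gives -5; bid 8 gives -3 > -5. Violating.
Others bid (5, 8, 8): truth gives -5; bid 8 gives -3 > -5. Violating.
Others bid (5, 5, 12): truth gives -5; no alternative beats it.
Others bid (5, 8, 12): truth gives -5; no alternative beats it.
(Checking all 27 profiles: 4 have a profitable deviation, 23 do not.)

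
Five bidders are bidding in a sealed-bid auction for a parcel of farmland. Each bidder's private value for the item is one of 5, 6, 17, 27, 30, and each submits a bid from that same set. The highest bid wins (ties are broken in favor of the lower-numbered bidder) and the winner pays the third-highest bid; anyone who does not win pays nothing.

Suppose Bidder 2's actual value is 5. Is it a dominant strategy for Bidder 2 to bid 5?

Check each profile of the others' bids and compare truth against every alternative bid.
Others bid (5, 5, 6, 6): truth gives 0, best alternative gives -1.
Others bid (5, 6, 5, 6): truth gives 0, best alternative gives -1.
Others bid (5, 6, 6, 5): truth gives 0, best alternative gives -1.
Others bid (5, 6, 6, 6): truth gives 0, best alternative gives -1.
Others bid (5, 5, 5, 5): truth gives 0, best alternative gives 0.
Others bid (5, 5, 5, 6): truth gives 0, best alternative gives 0.
(Remaining 619 profiles checked similarly; truth is weakly best in each.)
In every case the truthful bid is at least as good as any alternative, so it is a dominant strategy.

Yes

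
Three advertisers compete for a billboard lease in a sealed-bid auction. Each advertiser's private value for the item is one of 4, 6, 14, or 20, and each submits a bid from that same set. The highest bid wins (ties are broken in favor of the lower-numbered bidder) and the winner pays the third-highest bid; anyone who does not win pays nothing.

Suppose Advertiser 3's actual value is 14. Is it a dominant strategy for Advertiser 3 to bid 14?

No

Consider the case where Advertiser 1 bids 4 and Advertiser 2 bids 14.
Truthful bid 14: loses, pays 0, utility 0.
Bid 20 instead: wins, pays 4, utility 14 - 4 = 10.
Since 10 > 0, bidding 20 is strictly better here, so truthful bidding is not dominant.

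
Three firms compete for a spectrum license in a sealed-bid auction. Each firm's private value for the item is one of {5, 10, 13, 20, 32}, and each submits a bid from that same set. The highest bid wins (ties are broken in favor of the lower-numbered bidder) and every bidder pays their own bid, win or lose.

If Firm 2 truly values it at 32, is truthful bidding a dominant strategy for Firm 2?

No

Consider the case where Firm 1 bids 5 and Firm 3 bids 5.
Truthful bid 32: wins, pays 32, utility 32 - 32 = 0.
Bid 10 instead: wins, pays 10, utility 32 - 10 = 22.
Since 22 > 0, bidding 10 is strictly better here, so truthful bidding is not dominant.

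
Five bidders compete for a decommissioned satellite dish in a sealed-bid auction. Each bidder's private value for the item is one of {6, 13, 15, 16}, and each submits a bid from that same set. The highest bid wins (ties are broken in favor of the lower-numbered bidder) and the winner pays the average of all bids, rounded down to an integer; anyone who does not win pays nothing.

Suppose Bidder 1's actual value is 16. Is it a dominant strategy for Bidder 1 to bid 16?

No

Consider the case where Bidder 2 bids 6, Bidder 3 bids 6, Bidder 4 bids 6 and Bidder 5 bids 6.
Truthful bid 16: wins, pays 8, utility 16 - 8 = 8.
Bid 6 instead: wins, pays 6, utility 16 - 6 = 10.
Since 10 > 8, bidding 6 is strictly better here, so truthful bidding is not dominant.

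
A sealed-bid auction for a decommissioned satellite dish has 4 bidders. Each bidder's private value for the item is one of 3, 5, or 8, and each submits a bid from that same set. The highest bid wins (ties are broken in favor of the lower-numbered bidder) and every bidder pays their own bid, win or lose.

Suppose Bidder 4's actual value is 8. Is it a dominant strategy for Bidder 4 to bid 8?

Consider the case where Bidder 1 bids 3, Bidder 2 bids 3 and Bidder 3 bids 3.
Truthful bid 8: wins, pays 8, utility 8 - 8 = 0.
Bid 5 instead: wins, pays 5, utility 8 - 5 = 3.
Since 3 > 0, bidding 5 is strictly better here, so truthful bidding is not dominant.

No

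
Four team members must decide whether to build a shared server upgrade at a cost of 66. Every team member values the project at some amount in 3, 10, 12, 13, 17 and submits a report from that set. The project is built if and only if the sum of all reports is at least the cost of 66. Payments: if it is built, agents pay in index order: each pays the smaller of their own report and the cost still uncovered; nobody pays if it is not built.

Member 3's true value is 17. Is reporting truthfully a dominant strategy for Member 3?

Yes

Check each profile of the others' reports and compare truth against every alternative report.
Others report (3, 3, 3): truth gives 0, best alternative gives 0.
Others report (3, 3, 10): truth gives 0, best alternative gives 0.
Others report (3, 3, 12): truth gives 0, best alternative gives 0.
Others report (3, 3, 13): truth gives 0, best alternative gives 0.
Others report (3, 3, 17): truth gives 0, best alternative gives 0.
Others report (3, 10, 3): truth gives 0, best alternative gives 0.
(Remaining 119 profiles checked similarly; truth is weakly best in each.)
In every case the truthful report is at least as good as any alternative, so it is a dominant strategy.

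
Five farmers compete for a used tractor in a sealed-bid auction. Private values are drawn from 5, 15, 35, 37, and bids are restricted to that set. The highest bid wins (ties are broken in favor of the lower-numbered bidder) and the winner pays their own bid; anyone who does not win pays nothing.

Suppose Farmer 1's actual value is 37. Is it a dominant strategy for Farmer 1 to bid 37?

Consider the case where Farmer 2 bids 5, Farmer 3 bids 5, Farmer 4 bids 5 and Farmer 5 bids 5.
Truthful bid 37: wins, pays 37, utility 37 - 37 = 0.
Bid 5 instead: wins, pays 5, utility 37 - 5 = 32.
Since 32 > 0, bidding 5 is strictly better here, so truthful bidding is not dominant.

No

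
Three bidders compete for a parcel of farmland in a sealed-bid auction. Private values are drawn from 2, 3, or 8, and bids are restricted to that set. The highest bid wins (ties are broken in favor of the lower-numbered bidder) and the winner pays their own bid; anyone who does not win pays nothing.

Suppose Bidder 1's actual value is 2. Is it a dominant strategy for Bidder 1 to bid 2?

Yes

Check each profile of the others' bids and compare truth against every alternative bid.
Others bid (2, 2): truth gives 0, best alternative gives -1.
Others bid (2, 3): truth gives 0, best alternative gives -1.
Others bid (3, 2): truth gives 0, best alternative gives -1.
Others bid (3, 3): truth gives 0, best alternative gives -1.
Others bid (2, 8): truth gives 0, best alternative gives 0.
Others bid (3, 8): truth gives 0, best alternative gives 0.
(Remaining 3 profiles checked similarly; truth is weakly best in each.)
In every case the truthful bid is at least as good as any alternative, so it is a dominant strategy.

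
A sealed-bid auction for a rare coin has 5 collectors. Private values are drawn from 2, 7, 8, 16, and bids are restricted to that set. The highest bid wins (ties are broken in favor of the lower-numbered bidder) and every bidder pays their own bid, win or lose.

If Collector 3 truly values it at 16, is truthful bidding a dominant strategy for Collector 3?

No

Consider the case where Collector 1 bids 2, Collector 2 bids 2, Collector 4 bids 2 and Collector 5 bids 2.
Truthful bid 16: wins, pays 16, utility 16 - 16 = 0.
Bid 7 instead: wins, pays 7, utility 16 - 7 = 9.
Since 9 > 0, bidding 7 is strictly better here, so truthful bidding is not dominant.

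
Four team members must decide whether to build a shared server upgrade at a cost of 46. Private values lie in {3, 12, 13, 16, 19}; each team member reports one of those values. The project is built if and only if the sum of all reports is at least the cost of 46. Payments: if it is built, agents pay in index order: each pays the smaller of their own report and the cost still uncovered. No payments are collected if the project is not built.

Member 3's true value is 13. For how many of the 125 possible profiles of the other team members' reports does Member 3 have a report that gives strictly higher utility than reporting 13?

Others report (3, 12, 19): truth gives 0; report 12 gives 1 > 0. Violating.
Others report (3, 13, 19): truth gives 0; report 12 gives 1 > 0. Violating.
Others report (3, 16, 16): truth gives 0; report 12 gives 1 > 0. Violating.
Others report (3, 16, 19): truth gives 0; report 12 gives 1 > 0. Violating.
Others report (3, 3, 3): truth gives 0; no alternative beats it.
Others report (3, 3, 12): truth gives 0; no alternative beats it.
(Checking all 125 profiles: 85 have a profitable deviation, 40 do not.)

85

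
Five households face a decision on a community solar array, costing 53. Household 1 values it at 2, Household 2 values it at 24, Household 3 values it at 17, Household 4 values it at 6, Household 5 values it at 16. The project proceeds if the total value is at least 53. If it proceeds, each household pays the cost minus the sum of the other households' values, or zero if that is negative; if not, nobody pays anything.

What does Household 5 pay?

Total value 65 ≥ cost 53, so the project is built.
The other households' values sum to 49.
Cost minus that sum is 53 - 49 = 4.

4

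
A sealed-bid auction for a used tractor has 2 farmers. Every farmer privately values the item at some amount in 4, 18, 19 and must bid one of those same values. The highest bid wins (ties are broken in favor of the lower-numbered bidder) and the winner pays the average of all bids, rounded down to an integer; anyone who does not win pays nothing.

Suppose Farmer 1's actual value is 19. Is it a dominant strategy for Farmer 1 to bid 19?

Consider the case where Farmer 2 bids 4.
Truthful bid 19: wins, pays 11, utility 19 - 11 = 8.
Bid 4 instead: wins, pays 4, utility 19 - 4 = 15.
Since 15 > 8, bidding 4 is strictly better here, so truthful bidding is not dominant.

No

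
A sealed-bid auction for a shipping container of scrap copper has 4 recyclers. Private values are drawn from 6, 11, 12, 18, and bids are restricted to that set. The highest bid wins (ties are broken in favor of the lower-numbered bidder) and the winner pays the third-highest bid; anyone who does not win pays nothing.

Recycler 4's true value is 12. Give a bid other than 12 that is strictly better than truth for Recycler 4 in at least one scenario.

Suppose Recycler 1 bids 6, Recycler 2 bids 6 and Recycler 3 bids 12.
Bid 12: loses, pays 0, utility 0.
Bid 18: wins, pays 6, utility 12 - 6 = 6.
So bidding 18 beats truth here (6 > 0).

18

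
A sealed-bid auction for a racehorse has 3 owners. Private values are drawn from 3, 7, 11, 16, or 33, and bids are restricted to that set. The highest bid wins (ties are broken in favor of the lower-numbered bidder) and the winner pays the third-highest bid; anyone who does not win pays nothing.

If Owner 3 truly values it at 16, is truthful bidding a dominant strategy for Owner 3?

No

Consider the case where Owner 1 bids 3 and Owner 2 bids 16.
Truthful bid 16: loses, pays 0, utility 0.
Bid 33 instead: wins, pays 3, utility 16 - 3 = 13.
Since 13 > 0, bidding 33 is strictly better here, so truthful bidding is not dominant.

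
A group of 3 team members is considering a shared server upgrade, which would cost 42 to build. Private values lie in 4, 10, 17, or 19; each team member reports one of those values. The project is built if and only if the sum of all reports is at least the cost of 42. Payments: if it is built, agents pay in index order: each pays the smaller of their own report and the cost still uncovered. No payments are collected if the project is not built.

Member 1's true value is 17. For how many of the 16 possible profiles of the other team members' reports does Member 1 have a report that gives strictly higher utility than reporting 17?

Others report (17, 17): truth gives 0; report 10 gives 7 > 0. Violating.
Others report (17, 19): truth gives 0; report 10 gives 7 > 0. Violating.
Others report (19, 17): truth gives 0; report 10 gives 7 > 0. Violating.
Others report (19, 19): truth gives 0; report 4 gives 13 > 0. Violating.
Others report (4, 4): truth gives 0; no alternative beats it.
Others report (4, 10): truth gives 0; no alternative beats it.
(Checking all 16 profiles: 4 have a profitable deviation, 12 do not.)

4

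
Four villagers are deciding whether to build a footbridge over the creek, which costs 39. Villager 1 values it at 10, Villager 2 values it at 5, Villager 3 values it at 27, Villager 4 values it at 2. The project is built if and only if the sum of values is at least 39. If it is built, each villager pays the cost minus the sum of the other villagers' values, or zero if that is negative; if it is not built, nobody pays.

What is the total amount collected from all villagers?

27

Total value 44 ≥ cost 39, so it is built.
Villager 1: others sum to 34; max(0, 39 - 34) = 5.
Villager 2: others sum to 39; max(0, 39 - 39) = 0.
Villager 3: others sum to 17; max(0, 39 - 17) = 22.
Villager 4: others sum to 42; max(0, 39 - 42) = 0.
Total collected = 5 + 0 + 22 + 0 = 27.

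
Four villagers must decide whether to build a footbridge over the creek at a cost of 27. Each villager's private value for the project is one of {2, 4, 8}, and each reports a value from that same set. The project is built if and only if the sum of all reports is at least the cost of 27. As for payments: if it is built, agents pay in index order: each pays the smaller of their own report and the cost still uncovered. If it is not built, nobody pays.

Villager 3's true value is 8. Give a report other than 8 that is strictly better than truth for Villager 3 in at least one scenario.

4

Suppose Villager 1 reports 8, Villager 2 reports 8 and Villager 4 reports 8.
Report 8: project built, pays 8, utility 8 - 8 = 0.
Report 4: project built, pays 4, utility 8 - 4 = 4.
So reporting 4 beats truth here (4 > 0).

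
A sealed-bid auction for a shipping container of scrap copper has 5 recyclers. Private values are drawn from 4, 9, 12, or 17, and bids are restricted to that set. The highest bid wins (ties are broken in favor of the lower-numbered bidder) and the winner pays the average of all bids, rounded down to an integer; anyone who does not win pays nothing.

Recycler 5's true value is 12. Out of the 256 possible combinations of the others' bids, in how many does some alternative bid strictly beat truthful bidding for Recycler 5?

60

Others bid (4, 4, 4, 12): truth gives 0; bid 17 gives 4 > 0. Violating.
Others bid (4, 4, 9, 12): truth gives 0; bid 17 gives 3 > 0. Violating.
Others bid (4, 4, 12, 4): truth gives 0; bid 17 gives 4 > 0. Violating.
Others bid (4, 4, 12, 9): truth gives 0; bid 17 gives 3 > 0. Violating.
Others bid (4, 4, 4, 4): truth gives 7; no alternative beats it.
Others bid (4, 4, 4, 9): truth gives 6; no alternative beats it.
(Checking all 256 profiles: 60 have a profitable deviation, 196 do not.)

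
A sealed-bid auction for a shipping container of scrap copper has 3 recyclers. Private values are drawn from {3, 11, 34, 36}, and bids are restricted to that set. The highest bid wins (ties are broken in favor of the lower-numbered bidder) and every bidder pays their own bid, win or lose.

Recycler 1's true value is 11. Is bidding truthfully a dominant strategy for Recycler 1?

No

Consider the case where Recycler 2 bids 3 and Recycler 3 bids 3.
Truthful bid 11: wins, pays 11, utility 11 - 11 = 0.
Bid 3 instead: wins, pays 3, utility 11 - 3 = 8.
Since 8 > 0, bidding 3 is strictly better here, so truthful bidding is not dominant.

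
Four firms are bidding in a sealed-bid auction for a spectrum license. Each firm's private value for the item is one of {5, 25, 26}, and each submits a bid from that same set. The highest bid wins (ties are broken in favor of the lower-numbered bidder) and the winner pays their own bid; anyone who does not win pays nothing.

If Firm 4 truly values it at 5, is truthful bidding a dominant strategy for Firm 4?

Check each profile of the others' bids and compare truth against every alternative bid.
Others bid (5, 5, 5): truth gives 0, best alternative gives -20.
Others bid (5, 5, 25): truth gives 0, best alternative gives 0.
Others bid (5, 5, 26): truth gives 0, best alternative gives 0.
Others bid (5, 25, 5): truth gives 0, best alternative gives 0.
Others bid (5, 25, 25): truth gives 0, best alternative gives 0.
Others bid (5, 25, 26): truth gives 0, best alternative gives 0.
(Remaining 21 profiles checked similarly; truth is weakly best in each.)
In every case the truthful bid is at least as good as any alternative, so it is a dominant strategy.

Yes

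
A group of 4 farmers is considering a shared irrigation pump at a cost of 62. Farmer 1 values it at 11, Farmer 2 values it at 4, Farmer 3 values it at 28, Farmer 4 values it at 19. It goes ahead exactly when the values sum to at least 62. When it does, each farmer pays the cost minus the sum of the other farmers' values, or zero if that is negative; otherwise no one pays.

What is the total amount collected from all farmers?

Total value 62 ≥ cost 62, so it is built.
Farmer 1: others sum to 51; max(0, 62 - 51) = 11.
Farmer 2: others sum to 58; max(0, 62 - 58) = 4.
Farmer 3: others sum to 34; max(0, 62 - 34) = 28.
Farmer 4: others sum to 43; max(0, 62 - 43) = 19.
Total collected = 11 + 4 + 28 + 19 = 62.

62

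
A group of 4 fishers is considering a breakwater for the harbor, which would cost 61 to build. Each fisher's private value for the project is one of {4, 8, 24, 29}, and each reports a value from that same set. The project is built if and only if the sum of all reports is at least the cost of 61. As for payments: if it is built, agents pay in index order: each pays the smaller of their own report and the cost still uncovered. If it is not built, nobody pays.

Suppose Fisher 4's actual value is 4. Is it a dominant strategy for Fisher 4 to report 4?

Check each profile of the others' reports and compare truth against every alternative report.
Others report (8, 24, 24): truth gives 0, best alternative gives -1.
Others report (24, 8, 24): truth gives 0, best alternative gives -1.
Others report (24, 24, 8): truth gives 0, best alternative gives -1.
Others report (4, 29, 29): truth gives 4, best alternative gives 4.
Others report (8, 24, 29): truth gives 4, best alternative gives 4.
Others report (8, 29, 24): truth gives 4, best alternative gives 4.
(Remaining 58 profiles checked similarly; truth is weakly best in each.)
In every case the truthful report is at least as good as any alternative, so it is a dominant strategy.

Yes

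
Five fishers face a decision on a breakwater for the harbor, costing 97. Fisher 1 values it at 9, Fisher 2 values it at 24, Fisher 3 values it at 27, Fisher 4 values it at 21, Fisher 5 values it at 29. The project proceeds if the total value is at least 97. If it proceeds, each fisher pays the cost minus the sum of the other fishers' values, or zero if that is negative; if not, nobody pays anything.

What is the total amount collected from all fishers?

49

Total value 110 ≥ cost 97, so it is built.
Fisher 1: others sum to 101; max(0, 97 - 101) = 0.
Fisher 2: others sum to 86; max(0, 97 - 86) = 11.
Fisher 3: others sum to 83; max(0, 97 - 83) = 14.
Fisher 4: others sum to 89; max(0, 97 - 89) = 8.
Fisher 5: others sum to 81; max(0, 97 - 81) = 16.
Total collected = 0 + 11 + 14 + 8 + 16 = 49.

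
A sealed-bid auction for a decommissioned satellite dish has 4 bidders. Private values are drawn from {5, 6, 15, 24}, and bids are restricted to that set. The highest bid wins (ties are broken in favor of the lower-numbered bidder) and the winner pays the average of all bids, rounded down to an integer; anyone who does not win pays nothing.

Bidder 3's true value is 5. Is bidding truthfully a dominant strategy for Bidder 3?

Yes

Check each profile of the others' bids and compare truth against every alternative bid.
Others bid (5, 5, 5): truth gives 0, best alternative gives 0.
Others bid (5, 5, 6): truth gives 0, best alternative gives 0.
Others bid (5, 5, 15): truth gives 0, best alternative gives 0.
Others bid (5, 5, 24): truth gives 0, best alternative gives 0.
Others bid (5, 6, 5): truth gives 0, best alternative gives 0.
Others bid (5, 6, 6): truth gives 0, best alternative gives 0.
(Remaining 58 profiles checked similarly; truth is weakly best in each.)
In every case the truthful bid is at least as good as any alternative, so it is a dominant strategy.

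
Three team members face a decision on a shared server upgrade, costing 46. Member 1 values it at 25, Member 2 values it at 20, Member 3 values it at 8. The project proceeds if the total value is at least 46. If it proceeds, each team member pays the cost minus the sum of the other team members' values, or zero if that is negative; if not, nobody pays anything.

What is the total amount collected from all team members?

Total value 53 ≥ cost 46, so it is built.
Member 1: others sum to 28; max(0, 46 - 28) = 18.
Member 2: others sum to 33; max(0, 46 - 33) = 13.
Member 3: others sum to 45; max(0, 46 - 45) = 1.
Total collected = 18 + 13 + 1 = 32.

32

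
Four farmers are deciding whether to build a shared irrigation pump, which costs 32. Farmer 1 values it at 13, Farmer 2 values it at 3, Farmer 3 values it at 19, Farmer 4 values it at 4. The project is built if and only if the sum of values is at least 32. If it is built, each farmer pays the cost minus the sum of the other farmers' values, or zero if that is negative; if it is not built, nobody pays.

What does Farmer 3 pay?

Total value 39 ≥ cost 32, so the project is built.
The other farmers' values sum to 20.
Cost minus that sum is 32 - 20 = 12.

12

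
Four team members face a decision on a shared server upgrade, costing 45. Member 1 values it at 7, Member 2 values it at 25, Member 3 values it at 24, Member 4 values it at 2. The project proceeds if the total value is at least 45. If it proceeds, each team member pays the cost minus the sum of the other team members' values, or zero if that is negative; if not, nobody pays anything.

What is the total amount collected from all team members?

23

Total value 58 ≥ cost 45, so it is built.
Member 1: others sum to 51; max(0, 45 - 51) = 0.
Member 2: others sum to 33; max(0, 45 - 33) = 12.
Member 3: others sum to 34; max(0, 45 - 34) = 11.
Member 4: others sum to 56; max(0, 45 - 56) = 0.
Total collected = 0 + 12 + 11 + 0 = 23.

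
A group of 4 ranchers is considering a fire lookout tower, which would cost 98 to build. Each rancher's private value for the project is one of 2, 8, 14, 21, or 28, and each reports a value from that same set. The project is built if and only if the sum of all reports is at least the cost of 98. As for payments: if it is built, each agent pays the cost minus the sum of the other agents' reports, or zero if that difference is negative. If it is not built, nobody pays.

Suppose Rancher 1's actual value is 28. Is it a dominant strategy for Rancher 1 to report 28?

Check each profile of the others' reports and compare truth against every alternative report.
Others report (28, 28, 28): truth gives 14, best alternative gives 14.
Others report (21, 28, 28): truth gives 7, best alternative gives 7.
Others report (28, 21, 28): truth gives 7, best alternative gives 7.
Others report (28, 28, 21): truth gives 7, best alternative gives 7.
Others report (2, 2, 2): truth gives 0, best alternative gives 0.
Others report (2, 2, 8): truth gives 0, best alternative gives 0.
(Remaining 119 profiles checked similarly; truth is weakly best in each.)
In every case the truthful report is at least as good as any alternative, so it is a dominant strategy.

Yes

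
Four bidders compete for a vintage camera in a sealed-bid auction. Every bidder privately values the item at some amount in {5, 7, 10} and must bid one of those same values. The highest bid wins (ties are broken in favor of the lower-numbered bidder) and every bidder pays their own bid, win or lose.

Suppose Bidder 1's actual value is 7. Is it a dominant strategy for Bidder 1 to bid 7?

Consider the case where Bidder 2 bids 5, Bidder 3 bids 5 and Bidder 4 bids 5.
Truthful bid 7: wins, pays 7, utility 7 - 7 = 0.
Bid 5 instead: wins, pays 5, utility 7 - 5 = 2.
Since 2 > 0, bidding 5 is strictly better here, so truthful bidding is not dominant.

No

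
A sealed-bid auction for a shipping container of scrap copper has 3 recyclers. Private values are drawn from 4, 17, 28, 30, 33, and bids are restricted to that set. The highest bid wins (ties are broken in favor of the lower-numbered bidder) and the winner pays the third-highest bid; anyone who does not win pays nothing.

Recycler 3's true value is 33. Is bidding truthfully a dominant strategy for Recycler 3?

Check each profile of the others' bids and compare truth against every alternative bid.
Others bid (4, 30): truth gives 29, best alternative gives 0.
Others bid (30, 4): truth gives 29, best alternative gives 0.
Others bid (17, 30): truth gives 16, best alternative gives 0.
Others bid (30, 17): truth gives 16, best alternative gives 0.
Others bid (28, 30): truth gives 5, best alternative gives 0.
Others bid (30, 28): truth gives 5, best alternative gives 0.
(Remaining 19 profiles checked similarly; truth is weakly best in each.)
In every case the truthful bid is at least as good as any alternative, so it is a dominant strategy.

Yes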